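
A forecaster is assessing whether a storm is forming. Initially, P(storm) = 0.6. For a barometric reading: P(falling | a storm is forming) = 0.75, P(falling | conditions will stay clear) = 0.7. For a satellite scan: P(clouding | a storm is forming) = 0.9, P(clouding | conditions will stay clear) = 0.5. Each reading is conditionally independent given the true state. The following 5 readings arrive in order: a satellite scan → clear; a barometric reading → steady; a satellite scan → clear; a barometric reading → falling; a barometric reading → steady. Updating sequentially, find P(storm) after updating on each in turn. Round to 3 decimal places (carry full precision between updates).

0.043

After a satellite scan='clear': P(storm) = 0.1·0.6000 / (0.1·0.6000 + 0.5·0.4000) ≈ 0.2308
After a barometric reading='steady': P(storm) = 0.25·0.2308 / (0.25·0.2308 + 0.3·0.7692) ≈ 0.2000
After a satellite scan='clear': P(storm) = 0.1·0.2000 / (0.1·0.2000 + 0.5·0.8000) ≈ 0.0476
After a barometric reading='falling': P(storm) = 0.75·0.0476 / (0.75·0.0476 + 0.7·0.9524) ≈ 0.0508
After a barometric reading='steady': P(storm) = 0.25·0.0508 / (0.25·0.0508 + 0.3·0.9492) ≈ 0.0427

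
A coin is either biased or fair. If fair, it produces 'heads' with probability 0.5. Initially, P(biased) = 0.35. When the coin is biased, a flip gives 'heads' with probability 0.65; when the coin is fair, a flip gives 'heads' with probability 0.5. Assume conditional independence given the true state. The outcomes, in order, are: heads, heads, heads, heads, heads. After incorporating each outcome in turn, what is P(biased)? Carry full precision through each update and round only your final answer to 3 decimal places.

0.667

After 'heads': P(biased) = 0.65·0.3500 / (0.65·0.3500 + 0.5·0.6500) ≈ 0.4118
After 'heads': P(biased) = 0.65·0.4118 / (0.65·0.4118 + 0.5·0.5882) ≈ 0.4764
After 'heads': P(biased) = 0.65·0.4764 / (0.65·0.4764 + 0.5·0.5236) ≈ 0.5419
After 'heads': P(biased) = 0.65·0.5419 / (0.65·0.5419 + 0.5·0.4581) ≈ 0.6060
After 'heads': P(biased) = 0.65·0.6060 / (0.65·0.6060 + 0.5·0.3940) ≈ 0.6666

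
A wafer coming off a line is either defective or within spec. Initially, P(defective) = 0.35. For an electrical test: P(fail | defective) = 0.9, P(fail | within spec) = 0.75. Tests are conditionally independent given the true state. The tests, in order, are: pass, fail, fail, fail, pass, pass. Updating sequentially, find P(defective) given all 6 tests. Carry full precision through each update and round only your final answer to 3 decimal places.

After 'pass': P(defective) = 0.1·0.3500 / (0.1·0.3500 + 0.25·0.6500) ≈ 0.1772
After 'fail': P(defective) = 0.9·0.1772 / (0.9·0.1772 + 0.75·0.8228) ≈ 0.2054
After 'fail': P(defective) = 0.9·0.2054 / (0.9·0.2054 + 0.75·0.7946) ≈ 0.2367
After 'fail': P(defective) = 0.9·0.2367 / (0.9·0.2367 + 0.75·0.7633) ≈ 0.2712
After 'pass': P(defective) = 0.1·0.2712 / (0.1·0.2712 + 0.25·0.7288) ≈ 0.1296
After 'pass': P(defective) = 0.1·0.1296 / (0.1·0.1296 + 0.25·0.8704) ≈ 0.0562

0.056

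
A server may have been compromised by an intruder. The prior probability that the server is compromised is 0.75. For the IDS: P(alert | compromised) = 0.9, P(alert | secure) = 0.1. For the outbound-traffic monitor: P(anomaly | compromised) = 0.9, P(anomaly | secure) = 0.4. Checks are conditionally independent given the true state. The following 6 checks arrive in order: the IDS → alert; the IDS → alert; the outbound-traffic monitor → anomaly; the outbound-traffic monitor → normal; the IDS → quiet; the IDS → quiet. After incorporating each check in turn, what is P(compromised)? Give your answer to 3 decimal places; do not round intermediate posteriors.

0.529

Each posterior becomes the prior for the next update.
After the IDS='alert': P(compromised) = 0.9·0.7500 / (0.9·0.7500 + 0.1·0.2500) ≈ 0.9643
After the IDS='alert': P(compromised) = 0.9·0.9643 / (0.9·0.9643 + 0.1·0.0357) ≈ 0.9959
After the outbound-traffic monitor='anomaly': P(compromised) = 0.9·0.9959 / (0.9·0.9959 + 0.4·0.0041) ≈ 0.9982
After the outbound-traffic monitor='normal': P(compromised) = 0.1·0.9982 / (0.1·0.9982 + 0.6·0.0018) ≈ 0.9891
After the IDS='quiet': P(compromised) = 0.1·0.9891 / (0.1·0.9891 + 0.9·0.0109) ≈ 0.9101
After the IDS='quiet': P(compromised) = 0.1·0.9101 / (0.1·0.9101 + 0.9·0.0899) ≈ 0.5294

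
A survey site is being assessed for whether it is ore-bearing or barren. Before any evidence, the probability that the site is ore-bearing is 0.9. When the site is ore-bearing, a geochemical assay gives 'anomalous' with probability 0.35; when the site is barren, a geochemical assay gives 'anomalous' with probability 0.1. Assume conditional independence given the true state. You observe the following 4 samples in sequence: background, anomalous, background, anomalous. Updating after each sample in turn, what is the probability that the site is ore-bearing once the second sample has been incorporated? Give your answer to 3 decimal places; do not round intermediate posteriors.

After 'background': P(ore) = 0.65·0.9000 / (0.65·0.9000 + 0.9·0.1000) ≈ 0.8667
After 'anomalous': P(ore) = 0.35·0.8667 / (0.35·0.8667 + 0.1·0.1333) ≈ 0.9579

0.958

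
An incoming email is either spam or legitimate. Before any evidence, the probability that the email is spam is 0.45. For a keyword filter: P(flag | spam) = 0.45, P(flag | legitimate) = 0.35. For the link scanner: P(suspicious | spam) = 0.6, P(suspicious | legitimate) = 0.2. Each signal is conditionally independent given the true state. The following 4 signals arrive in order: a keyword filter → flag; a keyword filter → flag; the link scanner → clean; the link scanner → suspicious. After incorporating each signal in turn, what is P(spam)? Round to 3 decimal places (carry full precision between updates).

0.670

After a keyword filter='flag': P(spam) = 0.45·0.4500 / (0.45·0.4500 + 0.35·0.5500) ≈ 0.5127
After a keyword filter='flag': P(spam) = 0.45·0.5127 / (0.45·0.5127 + 0.35·0.4873) ≈ 0.5749
After the link scanner='clean': P(spam) = 0.4·0.5749 / (0.4·0.5749 + 0.8·0.4251) ≈ 0.4034
After the link scanner='suspicious': P(spam) = 0.6·0.4034 / (0.6·0.4034 + 0.2·0.5966) ≈ 0.6698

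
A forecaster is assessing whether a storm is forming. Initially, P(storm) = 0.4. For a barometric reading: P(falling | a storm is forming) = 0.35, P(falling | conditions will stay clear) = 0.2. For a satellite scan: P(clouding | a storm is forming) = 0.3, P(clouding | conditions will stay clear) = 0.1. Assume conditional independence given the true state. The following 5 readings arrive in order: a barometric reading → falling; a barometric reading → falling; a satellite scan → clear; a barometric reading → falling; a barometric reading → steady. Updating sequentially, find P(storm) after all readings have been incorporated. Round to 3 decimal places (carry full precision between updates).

After a barometric reading='falling': P(storm) = 0.35·0.4000 / (0.35·0.4000 + 0.2·0.6000) ≈ 0.5385
After a barometric reading='falling': P(storm) = 0.35·0.5385 / (0.35·0.5385 + 0.2·0.4615) ≈ 0.6712
After a satellite scan='clear': P(storm) = 0.7·0.6712 / (0.7·0.6712 + 0.9·0.3288) ≈ 0.6136
After a barometric reading='falling': P(storm) = 0.35·0.6136 / (0.35·0.6136 + 0.2·0.3864) ≈ 0.7354
After a barometric reading='steady': P(storm) = 0.65·0.7354 / (0.65·0.7354 + 0.8·0.2646) ≈ 0.6931

0.693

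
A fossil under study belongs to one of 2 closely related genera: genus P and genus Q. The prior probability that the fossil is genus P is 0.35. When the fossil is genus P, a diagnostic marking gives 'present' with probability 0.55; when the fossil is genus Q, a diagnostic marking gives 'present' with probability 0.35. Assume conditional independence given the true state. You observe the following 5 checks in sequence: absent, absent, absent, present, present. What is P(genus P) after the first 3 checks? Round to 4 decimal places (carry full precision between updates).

After 'absent': P(genus P) = 0.45·0.3500 / (0.45·0.3500 + 0.65·0.6500) ≈ 0.2716
After 'absent': P(genus P) = 0.45·0.2716 / (0.45·0.2716 + 0.65·0.7284) ≈ 0.2051
After 'absent': P(genus P) = 0.45·0.2051 / (0.45·0.2051 + 0.65·0.7949) ≈ 0.1516

0.1516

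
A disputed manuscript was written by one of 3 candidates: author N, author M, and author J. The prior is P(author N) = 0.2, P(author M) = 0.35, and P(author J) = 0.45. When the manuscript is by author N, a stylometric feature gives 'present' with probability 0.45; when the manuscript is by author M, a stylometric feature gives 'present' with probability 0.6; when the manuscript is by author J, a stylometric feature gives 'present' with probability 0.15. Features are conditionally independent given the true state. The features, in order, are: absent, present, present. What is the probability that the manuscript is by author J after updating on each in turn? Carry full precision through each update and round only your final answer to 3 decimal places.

After 'absent': normaliser = 0.55·0.2000 + 0.4·0.3500 + 0.85·0.4500; P(author N) ≈ 0.1739, P(author M) ≈ 0.2213, P(author J) ≈ 0.6047
After 'present': normaliser = 0.45·0.1739 + 0.6·0.2213 + 0.15·0.6047; P(author N) ≈ 0.2593, P(author M) ≈ 0.4401, P(author J) ≈ 0.3006
After 'present': normaliser = 0.45·0.2593 + 0.6·0.4401 + 0.15·0.3006; P(author N) ≈ 0.2740, P(author M) ≈ 0.6201, P(author J) ≈ 0.1059

0.106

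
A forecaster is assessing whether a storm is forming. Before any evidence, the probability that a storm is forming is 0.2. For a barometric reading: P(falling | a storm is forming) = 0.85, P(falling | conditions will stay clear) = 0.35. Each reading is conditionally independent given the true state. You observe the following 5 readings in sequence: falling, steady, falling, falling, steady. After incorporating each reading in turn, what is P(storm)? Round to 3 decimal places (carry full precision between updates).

After 'falling': P(storm) = 0.85·0.2000 / (0.85·0.2000 + 0.35·0.8000) ≈ 0.3778
After 'steady': P(storm) = 0.15·0.3778 / (0.15·0.3778 + 0.65·0.6222) ≈ 0.1229
After 'falling': P(storm) = 0.85·0.1229 / (0.85·0.1229 + 0.35·0.8771) ≈ 0.2539
After 'falling': P(storm) = 0.85·0.2539 / (0.85·0.2539 + 0.35·0.7461) ≈ 0.4525
After 'steady': P(storm) = 0.15·0.4525 / (0.15·0.4525 + 0.65·0.5475) ≈ 0.1602

0.160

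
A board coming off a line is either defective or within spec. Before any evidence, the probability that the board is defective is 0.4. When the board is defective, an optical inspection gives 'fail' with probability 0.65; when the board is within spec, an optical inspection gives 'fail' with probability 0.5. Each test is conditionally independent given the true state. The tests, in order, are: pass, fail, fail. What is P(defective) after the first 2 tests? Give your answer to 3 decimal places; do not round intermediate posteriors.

After 'pass': P(defective) = 0.35·0.4000 / (0.35·0.4000 + 0.5·0.6000) ≈ 0.3182
After 'fail': P(defective) = 0.65·0.3182 / (0.65·0.3182 + 0.5·0.6818) ≈ 0.3776

0.378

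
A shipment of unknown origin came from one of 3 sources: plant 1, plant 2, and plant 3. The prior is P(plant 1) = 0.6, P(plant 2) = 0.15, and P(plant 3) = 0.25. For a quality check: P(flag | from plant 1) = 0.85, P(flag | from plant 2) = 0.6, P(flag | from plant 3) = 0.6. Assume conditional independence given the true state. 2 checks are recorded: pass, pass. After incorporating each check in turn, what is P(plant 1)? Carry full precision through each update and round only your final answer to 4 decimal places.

0.1742

Each posterior becomes the prior for the next update.
After 'pass': normaliser = 0.15·0.6000 + 0.4·0.1500 + 0.4·0.2500; P(plant 1) ≈ 0.3600, P(plant 2) ≈ 0.2400, P(plant 3) ≈ 0.4000
After 'pass': normaliser = 0.15·0.3600 + 0.4·0.2400 + 0.4·0.4000; P(plant 1) ≈ 0.1742, P(plant 2) ≈ 0.3097, P(plant 3) ≈ 0.5161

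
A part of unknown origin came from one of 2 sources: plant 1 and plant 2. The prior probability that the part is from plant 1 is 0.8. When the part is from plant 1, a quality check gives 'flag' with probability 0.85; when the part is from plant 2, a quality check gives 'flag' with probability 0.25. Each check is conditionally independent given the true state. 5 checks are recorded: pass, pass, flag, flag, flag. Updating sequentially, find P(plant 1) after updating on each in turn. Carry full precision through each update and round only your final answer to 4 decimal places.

0.8628

After 'pass': P(plant 1) = 0.15·0.8000 / (0.15·0.8000 + 0.75·0.2000) ≈ 0.4444
After 'pass': P(plant 1) = 0.15·0.4444 / (0.15·0.4444 + 0.75·0.5556) ≈ 0.1379
After 'flag': P(plant 1) = 0.85·0.1379 / (0.85·0.1379 + 0.25·0.8621) ≈ 0.3523
After 'flag': P(plant 1) = 0.85·0.3523 / (0.85·0.3523 + 0.25·0.6477) ≈ 0.6491
After 'flag': P(plant 1) = 0.85·0.6491 / (0.85·0.6491 + 0.25·0.3509) ≈ 0.8628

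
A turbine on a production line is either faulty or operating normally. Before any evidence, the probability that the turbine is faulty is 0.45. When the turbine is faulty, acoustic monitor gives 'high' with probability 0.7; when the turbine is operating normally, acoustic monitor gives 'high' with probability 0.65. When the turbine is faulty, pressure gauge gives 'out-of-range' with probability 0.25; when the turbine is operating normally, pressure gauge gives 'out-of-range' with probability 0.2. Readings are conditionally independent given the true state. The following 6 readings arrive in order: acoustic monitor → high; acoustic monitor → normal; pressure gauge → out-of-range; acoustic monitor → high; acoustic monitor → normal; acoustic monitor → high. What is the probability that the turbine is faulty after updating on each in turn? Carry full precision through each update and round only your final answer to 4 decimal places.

Each posterior becomes the prior for the next update.
After acoustic monitor='high': P(faulty) = 0.7·0.4500 / (0.7·0.4500 + 0.65·0.5500) ≈ 0.4684
After acoustic monitor='normal': P(faulty) = 0.3·0.4684 / (0.3·0.4684 + 0.35·0.5316) ≈ 0.4303
After pressure gauge='out-of-range': P(faulty) = 0.25·0.4303 / (0.25·0.4303 + 0.2·0.5697) ≈ 0.4856
After acoustic monitor='high': P(faulty) = 0.7·0.4856 / (0.7·0.4856 + 0.65·0.5144) ≈ 0.5041
After acoustic monitor='normal': P(faulty) = 0.3·0.5041 / (0.3·0.5041 + 0.35·0.4959) ≈ 0.4657
After acoustic monitor='high': P(faulty) = 0.7·0.4657 / (0.7·0.4657 + 0.65·0.5343) ≈ 0.4841

0.4841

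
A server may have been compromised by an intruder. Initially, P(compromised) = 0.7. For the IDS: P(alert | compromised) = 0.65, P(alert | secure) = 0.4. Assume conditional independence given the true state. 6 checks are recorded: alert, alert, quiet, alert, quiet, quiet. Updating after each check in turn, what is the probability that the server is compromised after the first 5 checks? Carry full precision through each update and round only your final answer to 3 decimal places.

0.773

After 'alert': P(compromised) = 0.65·0.7000 / (0.65·0.7000 + 0.4·0.3000) ≈ 0.7913
After 'alert': P(compromised) = 0.65·0.7913 / (0.65·0.7913 + 0.4·0.2087) ≈ 0.8604
After 'quiet': P(compromised) = 0.35·0.8604 / (0.35·0.8604 + 0.6·0.1396) ≈ 0.7823
After 'alert': P(compromised) = 0.65·0.7823 / (0.65·0.7823 + 0.4·0.2177) ≈ 0.8538
After 'quiet': P(compromised) = 0.35·0.8538 / (0.35·0.8538 + 0.6·0.1462) ≈ 0.7731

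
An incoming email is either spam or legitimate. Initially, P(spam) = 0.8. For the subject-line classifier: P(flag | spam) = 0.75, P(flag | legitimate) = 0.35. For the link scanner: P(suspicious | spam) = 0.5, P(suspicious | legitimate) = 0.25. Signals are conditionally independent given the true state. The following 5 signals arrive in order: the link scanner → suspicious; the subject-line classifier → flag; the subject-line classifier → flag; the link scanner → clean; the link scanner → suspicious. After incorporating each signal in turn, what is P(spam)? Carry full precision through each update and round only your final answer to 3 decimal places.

0.980

After the link scanner='suspicious': P(spam) = 0.5·0.8000 / (0.5·0.8000 + 0.25·0.2000) ≈ 0.8889
After the subject-line classifier='flag': P(spam) = 0.75·0.8889 / (0.75·0.8889 + 0.35·0.1111) ≈ 0.9449
After the subject-line classifier='flag': P(spam) = 0.75·0.9449 / (0.75·0.9449 + 0.35·0.0551) ≈ 0.9735
After the link scanner='clean': P(spam) = 0.5·0.9735 / (0.5·0.9735 + 0.75·0.0265) ≈ 0.9608
After the link scanner='suspicious': P(spam) = 0.5·0.9608 / (0.5·0.9608 + 0.25·0.0392) ≈ 0.9800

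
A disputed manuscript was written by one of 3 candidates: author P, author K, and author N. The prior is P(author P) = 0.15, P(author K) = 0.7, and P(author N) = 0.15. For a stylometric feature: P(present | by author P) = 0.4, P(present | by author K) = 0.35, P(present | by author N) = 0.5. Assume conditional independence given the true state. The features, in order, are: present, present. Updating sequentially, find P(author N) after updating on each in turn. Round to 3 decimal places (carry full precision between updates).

0.255

After 'present': normaliser = 0.4·0.1500 + 0.35·0.7000 + 0.5·0.1500; P(author P) ≈ 0.1579, P(author K) ≈ 0.6447, P(author N) ≈ 0.1974
After 'present': normaliser = 0.4·0.1579 + 0.35·0.6447 + 0.5·0.1974; P(author P) ≈ 0.1630, P(author K) ≈ 0.5823, P(author N) ≈ 0.2547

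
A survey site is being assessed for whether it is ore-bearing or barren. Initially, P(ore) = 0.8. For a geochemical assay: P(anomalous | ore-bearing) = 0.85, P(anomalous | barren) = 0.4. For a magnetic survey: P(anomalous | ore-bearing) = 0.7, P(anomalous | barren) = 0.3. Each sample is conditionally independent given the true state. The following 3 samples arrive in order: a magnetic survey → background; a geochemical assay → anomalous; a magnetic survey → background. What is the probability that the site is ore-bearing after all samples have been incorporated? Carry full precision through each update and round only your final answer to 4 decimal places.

After a magnetic survey='background': P(ore) = 0.3·0.8000 / (0.3·0.8000 + 0.7·0.2000) ≈ 0.6316
After a geochemical assay='anomalous': P(ore) = 0.85·0.6316 / (0.85·0.6316 + 0.4·0.3684) ≈ 0.7846
After a magnetic survey='background': P(ore) = 0.3·0.7846 / (0.3·0.7846 + 0.7·0.2154) ≈ 0.6096

0.6096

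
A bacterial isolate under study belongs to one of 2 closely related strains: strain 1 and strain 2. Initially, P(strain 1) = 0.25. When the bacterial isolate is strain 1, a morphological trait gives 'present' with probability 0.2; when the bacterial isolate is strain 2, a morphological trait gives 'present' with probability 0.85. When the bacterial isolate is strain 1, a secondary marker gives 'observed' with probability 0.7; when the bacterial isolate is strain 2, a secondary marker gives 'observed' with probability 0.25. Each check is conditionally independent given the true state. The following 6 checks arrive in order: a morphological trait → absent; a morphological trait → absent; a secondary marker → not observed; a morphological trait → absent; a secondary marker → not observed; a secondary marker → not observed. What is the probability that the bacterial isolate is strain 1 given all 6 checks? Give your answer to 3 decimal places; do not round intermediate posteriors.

0.764

After a morphological trait='absent': P(strain 1) = 0.8·0.2500 / (0.8·0.2500 + 0.15·0.7500) ≈ 0.6400
After a morphological trait='absent': P(strain 1) = 0.8·0.6400 / (0.8·0.6400 + 0.15·0.3600) ≈ 0.9046
After a secondary marker='not observed': P(strain 1) = 0.3·0.9046 / (0.3·0.9046 + 0.75·0.0954) ≈ 0.7913
After a morphological trait='absent': P(strain 1) = 0.8·0.7913 / (0.8·0.7913 + 0.15·0.2087) ≈ 0.9529
After a secondary marker='not observed': P(strain 1) = 0.3·0.9529 / (0.3·0.9529 + 0.75·0.0471) ≈ 0.8900
After a secondary marker='not observed': P(strain 1) = 0.3·0.8900 / (0.3·0.8900 + 0.75·0.1100) ≈ 0.7639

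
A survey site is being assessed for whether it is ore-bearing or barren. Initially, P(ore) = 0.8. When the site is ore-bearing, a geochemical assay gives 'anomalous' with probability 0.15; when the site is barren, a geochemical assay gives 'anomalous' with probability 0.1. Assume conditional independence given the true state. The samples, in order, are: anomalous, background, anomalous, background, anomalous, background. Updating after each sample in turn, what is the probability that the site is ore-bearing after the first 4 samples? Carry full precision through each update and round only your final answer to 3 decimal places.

After 'anomalous': P(ore) = 0.15·0.8000 / (0.15·0.8000 + 0.1·0.2000) ≈ 0.8571
After 'background': P(ore) = 0.85·0.8571 / (0.85·0.8571 + 0.9·0.1429) ≈ 0.8500
After 'anomalous': P(ore) = 0.15·0.8500 / (0.15·0.8500 + 0.1·0.1500) ≈ 0.8947
After 'background': P(ore) = 0.85·0.8947 / (0.85·0.8947 + 0.9·0.1053) ≈ 0.8892

0.889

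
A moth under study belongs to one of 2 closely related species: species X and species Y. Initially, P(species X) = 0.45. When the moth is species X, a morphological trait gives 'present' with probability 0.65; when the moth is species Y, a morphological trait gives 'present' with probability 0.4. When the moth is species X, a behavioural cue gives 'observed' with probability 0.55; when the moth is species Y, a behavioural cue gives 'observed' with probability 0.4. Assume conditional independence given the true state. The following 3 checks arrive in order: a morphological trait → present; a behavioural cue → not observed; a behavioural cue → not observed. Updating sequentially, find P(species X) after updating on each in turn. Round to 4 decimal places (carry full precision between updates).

0.4279

After a morphological trait='present': P(species X) = 0.65·0.4500 / (0.65·0.4500 + 0.4·0.5500) ≈ 0.5707
After a behavioural cue='not observed': P(species X) = 0.45·0.5707 / (0.45·0.5707 + 0.6·0.4293) ≈ 0.4993
After a behavioural cue='not observed': P(species X) = 0.45·0.4993 / (0.45·0.4993 + 0.6·0.5007) ≈ 0.4279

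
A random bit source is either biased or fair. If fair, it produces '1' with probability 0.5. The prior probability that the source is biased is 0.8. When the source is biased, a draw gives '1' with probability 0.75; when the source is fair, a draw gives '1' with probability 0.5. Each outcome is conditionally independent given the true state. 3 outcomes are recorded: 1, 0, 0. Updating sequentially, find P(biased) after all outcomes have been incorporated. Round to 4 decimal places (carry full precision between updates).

0.6000

After '1': P(biased) = 0.75·0.8000 / (0.75·0.8000 + 0.5·0.2000) ≈ 0.8571
After '0': P(biased) = 0.25·0.8571 / (0.25·0.8571 + 0.5·0.1429) ≈ 0.7500
After '0': P(biased) = 0.25·0.7500 / (0.25·0.7500 + 0.5·0.2500) ≈ 0.6000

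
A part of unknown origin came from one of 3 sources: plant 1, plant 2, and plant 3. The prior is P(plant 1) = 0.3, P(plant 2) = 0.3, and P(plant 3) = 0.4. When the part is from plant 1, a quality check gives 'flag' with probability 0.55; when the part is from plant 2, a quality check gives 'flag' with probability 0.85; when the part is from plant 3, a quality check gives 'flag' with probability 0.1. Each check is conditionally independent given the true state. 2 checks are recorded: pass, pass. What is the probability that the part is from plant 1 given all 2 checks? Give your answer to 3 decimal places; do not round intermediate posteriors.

0.155

After 'pass': normaliser = 0.45·0.3000 + 0.15·0.3000 + 0.9·0.4000; P(plant 1) ≈ 0.2500, P(plant 2) ≈ 0.0833, P(plant 3) ≈ 0.6667
After 'pass': normaliser = 0.45·0.2500 + 0.15·0.0833 + 0.9·0.6667; P(plant 1) ≈ 0.1552, P(plant 2) ≈ 0.0172, P(plant 3) ≈ 0.8276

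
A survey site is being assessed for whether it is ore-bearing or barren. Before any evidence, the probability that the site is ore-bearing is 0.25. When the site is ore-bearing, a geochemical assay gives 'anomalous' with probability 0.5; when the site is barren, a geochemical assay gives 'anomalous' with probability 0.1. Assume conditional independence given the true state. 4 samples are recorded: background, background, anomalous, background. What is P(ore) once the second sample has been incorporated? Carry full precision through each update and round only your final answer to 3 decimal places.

After 'background': P(ore) = 0.5·0.2500 / (0.5·0.2500 + 0.9·0.7500) ≈ 0.1562
After 'background': P(ore) = 0.5·0.1562 / (0.5·0.1562 + 0.9·0.8438) ≈ 0.0933

0.093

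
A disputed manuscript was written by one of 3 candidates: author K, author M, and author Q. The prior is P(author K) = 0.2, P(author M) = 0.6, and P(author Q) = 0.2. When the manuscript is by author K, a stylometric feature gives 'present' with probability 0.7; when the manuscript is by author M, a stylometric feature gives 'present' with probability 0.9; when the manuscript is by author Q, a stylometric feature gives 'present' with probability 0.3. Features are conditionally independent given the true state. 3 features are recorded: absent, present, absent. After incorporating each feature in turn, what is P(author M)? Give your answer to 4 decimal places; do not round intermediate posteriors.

0.1139

Apply Bayes' rule sequentially, carrying P(author M) forward.
After 'absent': normaliser = 0.3·0.2000 + 0.1·0.6000 + 0.7·0.2000; P(author K) ≈ 0.2308, P(author M) ≈ 0.2308, P(author Q) ≈ 0.5385
After 'present': normaliser = 0.7·0.2308 + 0.9·0.2308 + 0.3·0.5385; P(author K) ≈ 0.3043, P(author M) ≈ 0.3913, P(author Q) ≈ 0.3043
After 'absent': normaliser = 0.3·0.3043 + 0.1·0.3913 + 0.7·0.3043; P(author K) ≈ 0.2658, P(author M) ≈ 0.1139, P(author Q) ≈ 0.6203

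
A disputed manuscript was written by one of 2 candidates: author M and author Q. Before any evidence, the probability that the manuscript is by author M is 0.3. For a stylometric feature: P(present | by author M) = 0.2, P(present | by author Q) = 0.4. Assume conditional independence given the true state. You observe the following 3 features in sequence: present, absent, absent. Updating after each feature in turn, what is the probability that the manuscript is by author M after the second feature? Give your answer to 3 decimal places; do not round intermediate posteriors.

0.222

After 'present': P(author M) = 0.2·0.3000 / (0.2·0.3000 + 0.4·0.7000) ≈ 0.1765
After 'absent': P(author M) = 0.8·0.1765 / (0.8·0.1765 + 0.6·0.8235) ≈ 0.2222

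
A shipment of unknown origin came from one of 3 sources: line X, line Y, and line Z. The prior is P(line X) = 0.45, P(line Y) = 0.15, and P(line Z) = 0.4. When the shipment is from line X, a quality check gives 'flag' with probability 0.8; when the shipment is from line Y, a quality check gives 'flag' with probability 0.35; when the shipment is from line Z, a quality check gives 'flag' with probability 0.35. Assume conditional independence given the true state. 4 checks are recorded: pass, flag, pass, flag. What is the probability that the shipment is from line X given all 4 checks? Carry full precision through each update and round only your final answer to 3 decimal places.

Each posterior becomes the prior for the next update.
After 'pass': normaliser = 0.2·0.4500 + 0.65·0.1500 + 0.65·0.4000; P(line X) ≈ 0.2011, P(line Y) ≈ 0.2179, P(line Z) ≈ 0.5810
After 'flag': normaliser = 0.8·0.2011 + 0.35·0.2179 + 0.35·0.5810; P(line X) ≈ 0.3653, P(line Y) ≈ 0.1731, P(line Z) ≈ 0.4616
After 'pass': normaliser = 0.2·0.3653 + 0.65·0.1731 + 0.65·0.4616; P(line X) ≈ 0.1504, P(line Y) ≈ 0.2317, P(line Z) ≈ 0.6179
After 'flag': normaliser = 0.8·0.1504 + 0.35·0.2317 + 0.35·0.6179; P(line X) ≈ 0.2881, P(line Y) ≈ 0.1942, P(line Z) ≈ 0.5177

0.288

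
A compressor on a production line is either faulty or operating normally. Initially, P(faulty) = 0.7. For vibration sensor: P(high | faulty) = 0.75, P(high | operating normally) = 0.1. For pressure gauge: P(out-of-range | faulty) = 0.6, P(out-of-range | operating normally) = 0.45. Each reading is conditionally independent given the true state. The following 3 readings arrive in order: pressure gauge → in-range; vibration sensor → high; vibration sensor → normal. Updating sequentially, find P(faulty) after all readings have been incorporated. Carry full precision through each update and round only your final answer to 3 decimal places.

After pressure gauge='in-range': P(faulty) = 0.4·0.7000 / (0.4·0.7000 + 0.55·0.3000) ≈ 0.6292
After vibration sensor='high': P(faulty) = 0.75·0.6292 / (0.75·0.6292 + 0.1·0.3708) ≈ 0.9272
After vibration sensor='normal': P(faulty) = 0.25·0.9272 / (0.25·0.9272 + 0.9·0.0728) ≈ 0.7795

0.780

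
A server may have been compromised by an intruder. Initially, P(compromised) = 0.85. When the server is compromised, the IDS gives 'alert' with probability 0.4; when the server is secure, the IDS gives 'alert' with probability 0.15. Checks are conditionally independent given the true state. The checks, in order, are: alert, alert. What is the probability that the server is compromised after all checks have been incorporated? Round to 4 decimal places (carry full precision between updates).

0.9758

After 'alert': P(compromised) = 0.4·0.8500 / (0.4·0.8500 + 0.15·0.1500) ≈ 0.9379
After 'alert': P(compromised) = 0.4·0.9379 / (0.4·0.9379 + 0.15·0.0621) ≈ 0.9758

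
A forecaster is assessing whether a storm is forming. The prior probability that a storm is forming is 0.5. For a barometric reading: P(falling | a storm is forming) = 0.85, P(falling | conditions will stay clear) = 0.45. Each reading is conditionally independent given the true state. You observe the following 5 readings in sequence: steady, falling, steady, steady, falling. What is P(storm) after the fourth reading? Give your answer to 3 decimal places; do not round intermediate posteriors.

0.037

Apply Bayes' rule sequentially, carrying P(storm) forward.
After 'steady': P(storm) = 0.15·0.5000 / (0.15·0.5000 + 0.55·0.5000) ≈ 0.2143
After 'falling': P(storm) = 0.85·0.2143 / (0.85·0.2143 + 0.45·0.7857) ≈ 0.3400
After 'steady': P(storm) = 0.15·0.3400 / (0.15·0.3400 + 0.55·0.6600) ≈ 0.1232
After 'steady': P(storm) = 0.15·0.1232 / (0.15·0.1232 + 0.55·0.8768) ≈ 0.0369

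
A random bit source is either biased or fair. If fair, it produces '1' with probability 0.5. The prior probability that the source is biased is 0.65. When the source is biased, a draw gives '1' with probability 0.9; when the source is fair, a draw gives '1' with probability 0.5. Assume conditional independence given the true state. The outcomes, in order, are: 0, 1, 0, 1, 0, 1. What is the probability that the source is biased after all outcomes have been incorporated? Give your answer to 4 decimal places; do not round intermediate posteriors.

0.0797

Apply Bayes' rule sequentially, carrying P(biased) forward.
After '0': P(biased) = 0.1·0.6500 / (0.1·0.6500 + 0.5·0.3500) ≈ 0.2708
After '1': P(biased) = 0.9·0.2708 / (0.9·0.2708 + 0.5·0.7292) ≈ 0.4007
After '0': P(biased) = 0.1·0.4007 / (0.1·0.4007 + 0.5·0.5993) ≈ 0.1179
After '1': P(biased) = 0.9·0.1179 / (0.9·0.1179 + 0.5·0.8821) ≈ 0.1940
After '0': P(biased) = 0.1·0.1940 / (0.1·0.1940 + 0.5·0.8060) ≈ 0.0459
After '1': P(biased) = 0.9·0.0459 / (0.9·0.0459 + 0.5·0.9541) ≈ 0.0797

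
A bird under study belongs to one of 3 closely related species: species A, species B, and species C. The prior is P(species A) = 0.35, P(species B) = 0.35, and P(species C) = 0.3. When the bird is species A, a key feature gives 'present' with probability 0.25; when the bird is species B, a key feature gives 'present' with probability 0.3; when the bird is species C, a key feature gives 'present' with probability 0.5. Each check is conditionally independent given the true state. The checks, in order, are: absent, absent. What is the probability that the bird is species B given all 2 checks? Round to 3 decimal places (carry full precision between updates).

0.387

Each posterior becomes the prior for the next update.
After 'absent': normaliser = 0.75·0.3500 + 0.7·0.3500 + 0.5·0.3000; P(species A) ≈ 0.3992, P(species B) ≈ 0.3726, P(species C) ≈ 0.2281
After 'absent': normaliser = 0.75·0.3992 + 0.7·0.3726 + 0.5·0.2281; P(species A) ≈ 0.4440, P(species B) ≈ 0.3868, P(species C) ≈ 0.1692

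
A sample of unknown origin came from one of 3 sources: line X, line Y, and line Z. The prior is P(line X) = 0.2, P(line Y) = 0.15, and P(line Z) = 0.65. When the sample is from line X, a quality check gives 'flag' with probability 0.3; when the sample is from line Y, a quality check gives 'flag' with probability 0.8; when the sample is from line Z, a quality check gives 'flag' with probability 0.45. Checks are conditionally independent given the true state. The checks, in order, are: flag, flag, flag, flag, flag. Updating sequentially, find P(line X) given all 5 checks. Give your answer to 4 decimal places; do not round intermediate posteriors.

0.0079

After 'flag': normaliser = 0.3·0.2000 + 0.8·0.1500 + 0.45·0.6500; P(line X) ≈ 0.1270, P(line Y) ≈ 0.2540, P(line Z) ≈ 0.6190
After 'flag': normaliser = 0.3·0.1270 + 0.8·0.2540 + 0.45·0.6190; P(line X) ≈ 0.0733, P(line Y) ≈ 0.3908, P(line Z) ≈ 0.5359
After 'flag': normaliser = 0.3·0.0733 + 0.8·0.3908 + 0.45·0.5359; P(line X) ≈ 0.0382, P(line Y) ≈ 0.5430, P(line Z) ≈ 0.4188
After 'flag': normaliser = 0.3·0.0382 + 0.8·0.5430 + 0.45·0.4188; P(line X) ≈ 0.0181, P(line Y) ≈ 0.6848, P(line Z) ≈ 0.2971
After 'flag': normaliser = 0.3·0.0181 + 0.8·0.6848 + 0.45·0.2971; P(line X) ≈ 0.0079, P(line Y) ≈ 0.7975, P(line Z) ≈ 0.1946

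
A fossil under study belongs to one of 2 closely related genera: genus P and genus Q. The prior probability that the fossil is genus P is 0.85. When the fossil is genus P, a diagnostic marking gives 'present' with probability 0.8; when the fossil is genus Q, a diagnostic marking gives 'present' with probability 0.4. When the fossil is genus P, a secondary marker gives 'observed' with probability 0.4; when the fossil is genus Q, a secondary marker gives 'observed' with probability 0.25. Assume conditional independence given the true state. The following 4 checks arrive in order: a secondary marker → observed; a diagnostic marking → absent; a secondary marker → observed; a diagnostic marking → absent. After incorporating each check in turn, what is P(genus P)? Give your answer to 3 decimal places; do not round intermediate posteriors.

Apply Bayes' rule sequentially, carrying P(genus P) forward.
After a secondary marker='observed': P(genus P) = 0.4·0.8500 / (0.4·0.8500 + 0.25·0.1500) ≈ 0.9007
After a diagnostic marking='absent': P(genus P) = 0.2·0.9007 / (0.2·0.9007 + 0.6·0.0993) ≈ 0.7514
After a secondary marker='observed': P(genus P) = 0.4·0.7514 / (0.4·0.7514 + 0.25·0.2486) ≈ 0.8286
After a diagnostic marking='absent': P(genus P) = 0.2·0.8286 / (0.2·0.8286 + 0.6·0.1714) ≈ 0.6171

0.617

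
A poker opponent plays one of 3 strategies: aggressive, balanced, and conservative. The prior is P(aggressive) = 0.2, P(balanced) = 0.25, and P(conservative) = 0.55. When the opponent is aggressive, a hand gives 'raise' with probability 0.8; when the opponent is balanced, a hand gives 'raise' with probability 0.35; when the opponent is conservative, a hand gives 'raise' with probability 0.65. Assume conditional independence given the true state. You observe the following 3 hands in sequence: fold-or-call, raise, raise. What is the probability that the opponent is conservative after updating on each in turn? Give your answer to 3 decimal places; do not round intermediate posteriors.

After 'fold-or-call': normaliser = 0.2·0.2000 + 0.65·0.2500 + 0.35·0.5500; P(aggressive) ≈ 0.1013, P(balanced) ≈ 0.4114, P(conservative) ≈ 0.4873
After 'raise': normaliser = 0.8·0.1013 + 0.35·0.4114 + 0.65·0.4873; P(aggressive) ≈ 0.1495, P(balanced) ≈ 0.2658, P(conservative) ≈ 0.5847
After 'raise': normaliser = 0.8·0.1495 + 0.35·0.2658 + 0.65·0.5847; P(aggressive) ≈ 0.2018, P(balanced) ≈ 0.1569, P(conservative) ≈ 0.6412

0.641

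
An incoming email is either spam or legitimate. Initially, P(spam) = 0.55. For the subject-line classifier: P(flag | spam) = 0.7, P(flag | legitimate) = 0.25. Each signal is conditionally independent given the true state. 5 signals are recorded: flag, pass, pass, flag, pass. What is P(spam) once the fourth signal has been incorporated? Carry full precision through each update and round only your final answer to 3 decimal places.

0.605

After 'flag': P(spam) = 0.7·0.5500 / (0.7·0.5500 + 0.25·0.4500) ≈ 0.7739
After 'pass': P(spam) = 0.3·0.7739 / (0.3·0.7739 + 0.75·0.2261) ≈ 0.5779
After 'pass': P(spam) = 0.3·0.5779 / (0.3·0.5779 + 0.75·0.4221) ≈ 0.3538
After 'flag': P(spam) = 0.7·0.3538 / (0.7·0.3538 + 0.25·0.6462) ≈ 0.6052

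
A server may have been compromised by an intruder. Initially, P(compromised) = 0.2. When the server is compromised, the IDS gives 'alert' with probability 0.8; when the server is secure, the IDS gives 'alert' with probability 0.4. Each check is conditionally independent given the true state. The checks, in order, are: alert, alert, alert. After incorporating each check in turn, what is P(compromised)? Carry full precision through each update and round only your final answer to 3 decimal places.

Apply Bayes' rule sequentially, carrying P(compromised) forward.
After 'alert': P(compromised) = 0.8·0.2000 / (0.8·0.2000 + 0.4·0.8000) ≈ 0.3333
After 'alert': P(compromised) = 0.8·0.3333 / (0.8·0.3333 + 0.4·0.6667) ≈ 0.5000
After 'alert': P(compromised) = 0.8·0.5000 / (0.8·0.5000 + 0.4·0.5000) ≈ 0.6667

0.667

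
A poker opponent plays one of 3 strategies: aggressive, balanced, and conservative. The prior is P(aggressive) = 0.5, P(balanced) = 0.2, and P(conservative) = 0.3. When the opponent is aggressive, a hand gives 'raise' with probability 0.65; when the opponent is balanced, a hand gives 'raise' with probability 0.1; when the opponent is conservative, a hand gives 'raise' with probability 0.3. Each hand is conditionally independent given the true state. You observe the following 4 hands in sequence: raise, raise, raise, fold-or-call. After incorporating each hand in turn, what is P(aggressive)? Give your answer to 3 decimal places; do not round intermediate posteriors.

After 'raise': normaliser = 0.65·0.5000 + 0.1·0.2000 + 0.3·0.3000; P(aggressive) ≈ 0.7471, P(balanced) ≈ 0.0460, P(conservative) ≈ 0.2069
After 'raise': normaliser = 0.65·0.7471 + 0.1·0.0460 + 0.3·0.2069; P(aggressive) ≈ 0.8793, P(balanced) ≈ 0.0083, P(conservative) ≈ 0.1124
After 'raise': normaliser = 0.65·0.8793 + 0.1·0.0083 + 0.3·0.1124; P(aggressive) ≈ 0.9430, P(balanced) ≈ 0.0014, P(conservative) ≈ 0.0556
After 'fold-or-call': normaliser = 0.35·0.9430 + 0.9·0.0014 + 0.7·0.0556; P(aggressive) ≈ 0.8915, P(balanced) ≈ 0.0033, P(conservative) ≈ 0.1052

0.891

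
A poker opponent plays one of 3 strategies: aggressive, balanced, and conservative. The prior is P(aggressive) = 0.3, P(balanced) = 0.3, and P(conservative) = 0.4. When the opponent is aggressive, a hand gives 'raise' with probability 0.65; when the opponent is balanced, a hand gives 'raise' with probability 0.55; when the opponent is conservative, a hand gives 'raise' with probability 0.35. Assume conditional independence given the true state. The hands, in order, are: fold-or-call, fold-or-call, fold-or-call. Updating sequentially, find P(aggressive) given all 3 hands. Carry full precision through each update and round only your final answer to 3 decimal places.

0.086

Apply Bayes' rule sequentially, carrying P(aggressive) forward.
After 'fold-or-call': normaliser = 0.35·0.3000 + 0.45·0.3000 + 0.65·0.4000; P(aggressive) ≈ 0.2100, P(balanced) ≈ 0.2700, P(conservative) ≈ 0.5200
After 'fold-or-call': normaliser = 0.35·0.2100 + 0.45·0.2700 + 0.65·0.5200; P(aggressive) ≈ 0.1379, P(balanced) ≈ 0.2280, P(conservative) ≈ 0.6341
After 'fold-or-call': normaliser = 0.35·0.1379 + 0.45·0.2280 + 0.65·0.6341; P(aggressive) ≈ 0.0857, P(balanced) ≈ 0.1822, P(conservative) ≈ 0.7321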